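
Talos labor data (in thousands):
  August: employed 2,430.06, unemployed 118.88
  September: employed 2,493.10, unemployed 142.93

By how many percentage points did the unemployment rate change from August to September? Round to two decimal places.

August: labor force = 2,430.06 + 118.88 = 2,548.94; u = 118.88/2,548.94 = 4.66%.
September: labor force = 2,493.10 + 142.93 = 2,636.03; u = 142.93/2,636.03 = 5.42%.
Change = 5.42% − 4.66% = +0.76 pp.

The unemployment rate changed by +0.76 percentage points.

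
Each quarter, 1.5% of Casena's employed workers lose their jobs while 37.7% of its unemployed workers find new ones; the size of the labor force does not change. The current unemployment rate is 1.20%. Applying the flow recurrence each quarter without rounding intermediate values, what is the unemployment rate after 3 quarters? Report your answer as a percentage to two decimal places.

With a fixed labor force, u_{t+1} = u_t + s·(1−u_t) − f·u_t = u_t·(1−s−f) + s.
Here 1−s−f = 0.608 and s = 0.015.
u_1 = 0.012000 × 0.608 + 0.015 = 0.022296.
u_2 = 0.022296 × 0.608 + 0.015 = 0.028556.
u_3 = 0.028556 × 0.608 + 0.015 = 0.032362.

Unemployment rate after three quarters ≈ 3.24%.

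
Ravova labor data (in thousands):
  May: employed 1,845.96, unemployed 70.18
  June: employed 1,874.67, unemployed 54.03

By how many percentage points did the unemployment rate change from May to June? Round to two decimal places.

The unemployment rate changed by −0.86 percentage points.

May: labor force = 1,845.96 + 70.18 = 1,916.14; u = 70.18/1,916.14 = 3.66%.
June: labor force = 1,874.67 + 54.03 = 1,928.70; u = 54.03/1,928.70 = 2.80%.
Change = 2.80% − 3.66% = −0.86 pp.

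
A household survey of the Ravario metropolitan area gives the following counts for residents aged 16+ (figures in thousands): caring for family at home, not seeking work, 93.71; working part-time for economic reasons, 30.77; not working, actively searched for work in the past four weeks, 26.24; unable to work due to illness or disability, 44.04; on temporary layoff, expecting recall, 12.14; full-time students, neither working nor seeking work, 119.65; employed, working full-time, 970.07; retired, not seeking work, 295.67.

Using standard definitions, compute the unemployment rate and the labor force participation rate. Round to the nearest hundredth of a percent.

Unemployment rate ≈ 3.69%; labor force participation rate ≈ 65.27%.

Employed = 30.77 + 970.07 = 1,000.84 thousand (anyone who worked, including part-time for economic reasons, counts as employed).
Unemployed = 26.24 + 12.14 = 38.38 thousand (jobless and actively searching, or on temporary layoff).
Labor force = 1,000.84 + 38.38 = 1,039.22 thousand.
Not in labor force = 93.71 + 44.04 + 119.65 + 295.67 = 553.07 thousand (those not working and not actively searching are outside the labor force).
Civilian working-age population = 1,039.22 + 553.07 = 1,592.29 thousand.
Unemployment rate = 38.38 / 1,039.22 = 3.69%.
Labor force participation rate = 1,039.22 / 1,592.29 = 65.27%.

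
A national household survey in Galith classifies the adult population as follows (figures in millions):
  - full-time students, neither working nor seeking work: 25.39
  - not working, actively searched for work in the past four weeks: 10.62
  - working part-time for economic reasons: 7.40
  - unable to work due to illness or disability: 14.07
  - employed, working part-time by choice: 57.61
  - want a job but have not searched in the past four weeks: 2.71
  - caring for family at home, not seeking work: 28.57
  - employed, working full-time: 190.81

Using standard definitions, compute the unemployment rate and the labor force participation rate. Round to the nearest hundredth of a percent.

Unemployment rate ≈ 3.99%; labor force participation rate ≈ 79.02%.

Employed = 7.40 + 57.61 + 190.81 = 255.82 million (anyone who worked, including part-time for economic reasons, counts as employed).
Unemployed = 10.62 million.
Labor force = 255.82 + 10.62 = 266.44 million.
Not in labor force = 25.39 + 14.07 + 2.71 + 28.57 = 70.74 million (those not working and not actively searching are outside the labor force — including those who want a job but have given up searching).
Civilian working-age population = 266.44 + 70.74 = 337.18 million.
Unemployment rate = 10.62 / 266.44 = 3.99%.
Labor force participation rate = 266.44 / 337.18 = 79.02%.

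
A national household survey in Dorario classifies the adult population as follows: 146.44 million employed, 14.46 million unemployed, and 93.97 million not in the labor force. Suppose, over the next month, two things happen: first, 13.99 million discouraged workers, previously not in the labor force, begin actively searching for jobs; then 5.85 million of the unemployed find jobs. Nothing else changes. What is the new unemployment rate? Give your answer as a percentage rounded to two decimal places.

New unemployment rate ≈ 12.92%.

Initially, labor force = 146.44 + 14.46 = 160.90 million, so u = 14.46/160.90 = 8.99%.
After the first change, unemployed and labor force both rise by 13.99 → E = 146.44, U = 28.45, labor force = 174.89 million.
After the second change, unemployed falls and employed rises by 5.85; labor force unchanged → E = 152.29, U = 22.60, labor force = 174.89 million.
New unemployment rate = 22.60 / 174.89 = 12.92%.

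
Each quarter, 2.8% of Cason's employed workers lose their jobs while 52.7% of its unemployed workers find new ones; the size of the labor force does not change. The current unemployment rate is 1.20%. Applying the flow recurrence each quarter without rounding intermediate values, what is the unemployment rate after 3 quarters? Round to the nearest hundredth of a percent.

With a fixed labor force, u_{t+1} = u_t + s·(1−u_t) − f·u_t = u_t·(1−s−f) + s.
Here 1−s−f = 0.445 and s = 0.028.
u_1 = 0.012000 × 0.445 + 0.028 = 0.033340.
u_2 = 0.033340 × 0.445 + 0.028 = 0.042836.
u_3 = 0.042836 × 0.445 + 0.028 = 0.047062.

Unemployment rate after three quarters ≈ 4.71%.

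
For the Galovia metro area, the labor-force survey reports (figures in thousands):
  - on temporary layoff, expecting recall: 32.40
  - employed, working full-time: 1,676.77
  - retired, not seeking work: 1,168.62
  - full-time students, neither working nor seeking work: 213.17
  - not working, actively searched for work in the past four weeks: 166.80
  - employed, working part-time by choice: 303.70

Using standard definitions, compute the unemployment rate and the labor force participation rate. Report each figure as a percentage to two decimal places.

Unemployment rate ≈ 9.14%; labor force participation rate ≈ 61.20%.

Employed = 1,676.77 + 303.70 = 1,980.47 thousand.
Unemployed = 32.40 + 166.80 = 199.20 thousand (jobless and actively searching, or on temporary layoff).
Labor force = 1,980.47 + 199.20 = 2,179.67 thousand.
Not in labor force = 1,168.62 + 213.17 = 1,381.79 thousand (those not working and not actively searching are outside the labor force).
Civilian working-age population = 2,179.67 + 1,381.79 = 3,561.46 thousand.
Unemployment rate = 199.20 / 2,179.67 = 9.14%.
Labor force participation rate = 2,179.67 / 3,561.46 = 61.20%.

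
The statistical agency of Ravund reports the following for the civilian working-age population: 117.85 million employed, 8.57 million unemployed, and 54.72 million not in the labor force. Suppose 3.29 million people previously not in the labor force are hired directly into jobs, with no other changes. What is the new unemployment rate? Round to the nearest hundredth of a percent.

Initially, labor force = 117.85 + 8.57 = 126.42 million, so u = 8.57/126.42 = 6.78%.
After the change, employed and labor force both rise by 3.29; unemployed unchanged → E = 121.14, U = 8.57, labor force = 129.71 million.
New unemployment rate = 8.57 / 129.71 = 6.61%.

New unemployment rate ≈ 6.61%.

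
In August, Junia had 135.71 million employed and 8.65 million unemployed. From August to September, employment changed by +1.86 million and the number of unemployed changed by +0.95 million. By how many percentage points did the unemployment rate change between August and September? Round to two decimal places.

August: labor force = 135.71 + 8.65 = 144.36; u = 8.65/144.36 = 5.99%.
September: labor force = 137.57 + 9.60 = 147.17; u = 9.60/147.17 = 6.52%.
Change = 6.52% − 5.99% = +0.53 pp.

The unemployment rate changed by +0.53 percentage points.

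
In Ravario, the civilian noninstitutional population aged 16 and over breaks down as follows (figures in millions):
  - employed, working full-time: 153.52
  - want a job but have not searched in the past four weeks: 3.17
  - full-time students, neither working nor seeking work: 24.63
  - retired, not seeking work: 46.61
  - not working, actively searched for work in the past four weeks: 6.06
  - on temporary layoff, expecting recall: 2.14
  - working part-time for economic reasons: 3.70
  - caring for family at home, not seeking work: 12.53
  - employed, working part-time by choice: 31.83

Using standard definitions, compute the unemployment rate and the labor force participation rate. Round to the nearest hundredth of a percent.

Employed = 153.52 + 3.70 + 31.83 = 189.05 million (anyone who worked, including part-time for economic reasons, counts as employed).
Unemployed = 6.06 + 2.14 = 8.20 million (jobless and actively searching, or on temporary layoff).
Labor force = 189.05 + 8.20 = 197.25 million.
Not in labor force = 3.17 + 24.63 + 46.61 + 12.53 = 86.94 million (those not working and not actively searching are outside the labor force — including those who want a job but have given up searching).
Civilian working-age population = 197.25 + 86.94 = 284.19 million.
Unemployment rate = 8.20 / 197.25 = 4.16%.
Labor force participation rate = 197.25 / 284.19 = 69.41%.

Unemployment rate ≈ 4.16%; labor force participation rate ≈ 69.41%.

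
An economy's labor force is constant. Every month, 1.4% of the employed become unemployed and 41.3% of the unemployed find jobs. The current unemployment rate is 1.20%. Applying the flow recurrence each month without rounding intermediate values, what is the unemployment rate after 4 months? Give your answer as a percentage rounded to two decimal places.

With a fixed labor force, u_{t+1} = u_t + s·(1−u_t) − f·u_t = u_t·(1−s−f) + s.
Here 1−s−f = 0.573 and s = 0.014.
u_1 = 0.012000 × 0.573 + 0.014 = 0.020876.
u_2 = 0.020876 × 0.573 + 0.014 = 0.025962.
u_3 = 0.025962 × 0.573 + 0.014 = 0.028876.
u_4 = 0.028876 × 0.573 + 0.014 = 0.030546.

Unemployment rate after four months ≈ 3.05%.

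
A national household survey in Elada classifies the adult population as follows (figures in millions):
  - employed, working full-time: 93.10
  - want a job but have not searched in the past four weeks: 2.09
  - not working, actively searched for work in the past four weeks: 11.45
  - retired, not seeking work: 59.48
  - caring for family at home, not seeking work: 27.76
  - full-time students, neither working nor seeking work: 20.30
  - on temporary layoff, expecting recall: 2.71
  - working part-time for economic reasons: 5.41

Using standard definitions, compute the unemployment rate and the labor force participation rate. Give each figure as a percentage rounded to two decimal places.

Unemployment rate ≈ 12.57%; labor force participation rate ≈ 50.68%.

Employed = 93.10 + 5.41 = 98.51 million (anyone who worked, including part-time for economic reasons, counts as employed).
Unemployed = 11.45 + 2.71 = 14.16 million (jobless and actively searching, or on temporary layoff).
Labor force = 98.51 + 14.16 = 112.67 million.
Not in labor force = 2.09 + 59.48 + 27.76 + 20.30 = 109.63 million (those not working and not actively searching are outside the labor force — including those who want a job but have given up searching).
Civilian working-age population = 112.67 + 109.63 = 222.30 million.
Unemployment rate = 14.16 / 112.67 = 12.57%.
Labor force participation rate = 112.67 / 222.30 = 50.68%.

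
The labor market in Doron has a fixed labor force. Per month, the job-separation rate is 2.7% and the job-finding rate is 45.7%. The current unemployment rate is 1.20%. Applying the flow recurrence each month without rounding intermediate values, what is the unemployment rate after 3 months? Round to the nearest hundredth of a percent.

With a fixed labor force, u_{t+1} = u_t + s·(1−u_t) − f·u_t = u_t·(1−s−f) + s.
Here 1−s−f = 0.516 and s = 0.027.
u_1 = 0.012000 × 0.516 + 0.027 = 0.033192.
u_2 = 0.033192 × 0.516 + 0.027 = 0.044127.
u_3 = 0.044127 × 0.516 + 0.027 = 0.049770.

Unemployment rate after three months ≈ 4.98%.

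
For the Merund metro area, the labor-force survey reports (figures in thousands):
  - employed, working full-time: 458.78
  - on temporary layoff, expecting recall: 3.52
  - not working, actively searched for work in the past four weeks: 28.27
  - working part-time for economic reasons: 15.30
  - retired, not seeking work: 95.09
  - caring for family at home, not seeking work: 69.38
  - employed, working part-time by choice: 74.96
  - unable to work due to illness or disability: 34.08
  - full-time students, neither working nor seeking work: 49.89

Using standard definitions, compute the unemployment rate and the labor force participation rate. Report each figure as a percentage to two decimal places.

Employed = 458.78 + 15.30 + 74.96 = 549.04 thousand (anyone who worked, including part-time for economic reasons, counts as employed).
Unemployed = 3.52 + 28.27 = 31.79 thousand (jobless and actively searching, or on temporary layoff).
Labor force = 549.04 + 31.79 = 580.83 thousand.
Not in labor force = 95.09 + 69.38 + 34.08 + 49.89 = 248.44 thousand (those not working and not actively searching are outside the labor force).
Civilian working-age population = 580.83 + 248.44 = 829.27 thousand.
Unemployment rate = 31.79 / 580.83 = 5.47%.
Labor force participation rate = 580.83 / 829.27 = 70.04%.

Unemployment rate ≈ 5.47%; labor force participation rate ≈ 70.04%.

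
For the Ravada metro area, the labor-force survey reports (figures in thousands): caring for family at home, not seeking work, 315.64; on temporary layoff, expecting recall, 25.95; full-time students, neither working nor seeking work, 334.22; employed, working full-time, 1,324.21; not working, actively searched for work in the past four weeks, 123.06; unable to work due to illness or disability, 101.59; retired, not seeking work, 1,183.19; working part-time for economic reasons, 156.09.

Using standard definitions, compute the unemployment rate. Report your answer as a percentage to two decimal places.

Unemployment rate ≈ 9.15%.

Employed = 1,324.21 + 156.09 = 1,480.30 thousand (anyone who worked, including part-time for economic reasons, counts as employed).
Unemployed = 25.95 + 123.06 = 149.01 thousand (jobless and actively searching, or on temporary layoff).
Labor force = 1,480.30 + 149.01 = 1,629.31 thousand.
Unemployment rate = 149.01 / 1,629.31 = 9.15%.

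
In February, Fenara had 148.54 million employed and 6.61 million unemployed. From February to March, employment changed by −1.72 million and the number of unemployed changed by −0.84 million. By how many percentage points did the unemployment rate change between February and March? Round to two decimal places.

The unemployment rate changed by −0.48 percentage points.

February: labor force = 148.54 + 6.61 = 155.15; u = 6.61/155.15 = 4.26%.
March: labor force = 146.82 + 5.77 = 152.59; u = 5.77/152.59 = 3.78%.
Change = 3.78% − 4.26% = −0.48 pp.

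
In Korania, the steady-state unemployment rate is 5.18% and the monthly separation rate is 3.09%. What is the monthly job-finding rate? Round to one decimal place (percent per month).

From u* = s/(s+f): f = s·(1−u)/u.
f = 3.09 × (1 − 0.0518) / 0.0518 = 2.9299 / 0.0518 ≈ 56.6% per month.

Job-finding rate ≈ 56.6% per month.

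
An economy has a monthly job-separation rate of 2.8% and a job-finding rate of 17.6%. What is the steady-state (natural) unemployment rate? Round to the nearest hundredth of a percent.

Steady-state unemployment rate ≈ 13.73%.

At steady state the flows balance: s·E = f·U, so U/(E+U) = s/(s+f).
u* = 2.8 / (2.8 + 17.6) = 2.8 / 20.40 = 13.73%.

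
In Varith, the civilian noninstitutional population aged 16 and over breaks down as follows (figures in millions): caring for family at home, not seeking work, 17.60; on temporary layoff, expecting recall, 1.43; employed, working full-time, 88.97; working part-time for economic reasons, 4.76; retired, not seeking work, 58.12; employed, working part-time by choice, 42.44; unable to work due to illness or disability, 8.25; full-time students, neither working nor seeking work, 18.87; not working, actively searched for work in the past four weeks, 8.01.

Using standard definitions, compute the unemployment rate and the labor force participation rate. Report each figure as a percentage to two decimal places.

Unemployment rate ≈ 6.48%; labor force participation rate ≈ 58.61%.

Employed = 88.97 + 4.76 + 42.44 = 136.17 million (anyone who worked, including part-time for economic reasons, counts as employed).
Unemployed = 1.43 + 8.01 = 9.44 million (jobless and actively searching, or on temporary layoff).
Labor force = 136.17 + 9.44 = 145.61 million.
Not in labor force = 17.60 + 58.12 + 8.25 + 18.87 = 102.84 million (those not working and not actively searching are outside the labor force).
Civilian working-age population = 145.61 + 102.84 = 248.45 million.
Unemployment rate = 9.44 / 145.61 = 6.48%.
Labor force participation rate = 145.61 / 248.45 = 58.61%.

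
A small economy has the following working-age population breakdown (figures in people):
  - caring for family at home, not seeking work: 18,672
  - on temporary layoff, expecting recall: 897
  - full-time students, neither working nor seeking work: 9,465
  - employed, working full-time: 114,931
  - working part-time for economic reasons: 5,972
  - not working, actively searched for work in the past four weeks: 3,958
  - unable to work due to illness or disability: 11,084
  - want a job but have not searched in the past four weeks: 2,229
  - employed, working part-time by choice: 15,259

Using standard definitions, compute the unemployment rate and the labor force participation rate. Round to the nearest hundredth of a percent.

Unemployment rate ≈ 3.44%; labor force participation rate ≈ 77.28%.

Employed = 114,931 + 5,972 + 15,259 = 136,162 (anyone who worked, including part-time for economic reasons, counts as employed).
Unemployed = 897 + 3,958 = 4,855 (jobless and actively searching, or on temporary layoff).
Labor force = 136,162 + 4,855 = 141,017.
Not in labor force = 18,672 + 9,465 + 11,084 + 2,229 = 41,450 (those not working and not actively searching are outside the labor force — including those who want a job but have given up searching).
Civilian working-age population = 141,017 + 41,450 = 182,467.
Unemployment rate = 4,855 / 141,017 = 3.44%.
Labor force participation rate = 141,017 / 182,467 = 77.28%.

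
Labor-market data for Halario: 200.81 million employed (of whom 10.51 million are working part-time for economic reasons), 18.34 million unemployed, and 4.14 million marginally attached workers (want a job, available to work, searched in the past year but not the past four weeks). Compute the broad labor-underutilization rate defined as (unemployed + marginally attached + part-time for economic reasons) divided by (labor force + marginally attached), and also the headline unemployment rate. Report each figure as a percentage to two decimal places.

Labor force = 200.81 + 18.34 = 219.15 million.
Numerator = 18.34 + 4.14 + 10.51 = 32.99 million.
Denominator = 219.15 + 4.14 = 223.29 million.
Broad rate = 32.99 / 223.29 = 14.77%.
Headline unemployment rate = 18.34 / 219.15 = 8.37%.

Broad underutilization rate ≈ 14.77%; headline unemployment rate ≈ 8.37%.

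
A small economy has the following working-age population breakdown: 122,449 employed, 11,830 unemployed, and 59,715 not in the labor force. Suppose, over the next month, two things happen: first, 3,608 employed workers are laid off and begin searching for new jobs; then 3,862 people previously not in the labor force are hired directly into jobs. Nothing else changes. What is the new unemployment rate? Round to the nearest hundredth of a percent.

Initially, labor force = 122,449 + 11,830 = 134,279, so u = 11,830/134,279 = 8.81%.
After the first change, employed falls and unemployed rises by 3,608; labor force unchanged → E = 118,841, U = 15,438, labor force = 134,279.
After the second change, employed and labor force both rise by 3,862; unemployed unchanged → E = 122,703, U = 15,438, labor force = 138,141.
New unemployment rate = 15,438 / 138,141 = 11.18%.

New unemployment rate ≈ 11.18%.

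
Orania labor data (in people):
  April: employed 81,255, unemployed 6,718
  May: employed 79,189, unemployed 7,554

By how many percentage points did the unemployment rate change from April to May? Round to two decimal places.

April: labor force = 81,255 + 6,718 = 87,973; u = 6,718/87,973 = 7.64%.
May: labor force = 79,189 + 7,554 = 86,743; u = 7,554/86,743 = 8.71%.
Change = 8.71% − 7.64% = +1.07 pp.

The unemployment rate changed by +1.07 percentage points.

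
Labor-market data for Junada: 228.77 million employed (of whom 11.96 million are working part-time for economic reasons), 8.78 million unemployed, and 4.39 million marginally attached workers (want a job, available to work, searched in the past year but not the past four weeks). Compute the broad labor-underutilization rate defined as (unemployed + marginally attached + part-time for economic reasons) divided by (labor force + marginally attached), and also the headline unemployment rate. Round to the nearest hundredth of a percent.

Broad underutilization rate ≈ 10.39%; headline unemployment rate ≈ 3.70%.

Labor force = 228.77 + 8.78 = 237.55 million.
Numerator = 8.78 + 4.39 + 11.96 = 25.13 million.
Denominator = 237.55 + 4.39 = 241.94 million.
Broad rate = 25.13 / 241.94 = 10.39%.
Headline unemployment rate = 8.78 / 237.55 = 3.70%.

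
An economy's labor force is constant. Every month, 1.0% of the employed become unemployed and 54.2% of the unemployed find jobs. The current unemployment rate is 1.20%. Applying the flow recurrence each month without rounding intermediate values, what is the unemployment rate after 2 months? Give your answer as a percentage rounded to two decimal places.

Unemployment rate after two months ≈ 1.69%.

With a fixed labor force, u_{t+1} = u_t + s·(1−u_t) − f·u_t = u_t·(1−s−f) + s.
Here 1−s−f = 0.448 and s = 0.010.
u_1 = 0.012000 × 0.448 + 0.010 = 0.015376.
u_2 = 0.015376 × 0.448 + 0.010 = 0.016888.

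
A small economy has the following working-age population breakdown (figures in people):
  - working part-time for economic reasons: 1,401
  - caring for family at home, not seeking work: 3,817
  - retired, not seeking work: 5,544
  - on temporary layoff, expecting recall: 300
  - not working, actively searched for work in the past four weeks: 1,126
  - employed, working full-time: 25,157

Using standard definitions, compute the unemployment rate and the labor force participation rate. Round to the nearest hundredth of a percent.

Employed = 1,401 + 25,157 = 26,558 (anyone who worked, including part-time for economic reasons, counts as employed).
Unemployed = 300 + 1,126 = 1,426 (jobless and actively searching, or on temporary layoff).
Labor force = 26,558 + 1,426 = 27,984.
Not in labor force = 3,817 + 5,544 = 9,361 (those not working and not actively searching are outside the labor force).
Civilian working-age population = 27,984 + 9,361 = 37,345.
Unemployment rate = 1,426 / 27,984 = 5.10%.
Labor force participation rate = 27,984 / 37,345 = 74.93%.

Unemployment rate ≈ 5.10%; labor force participation rate ≈ 74.93%.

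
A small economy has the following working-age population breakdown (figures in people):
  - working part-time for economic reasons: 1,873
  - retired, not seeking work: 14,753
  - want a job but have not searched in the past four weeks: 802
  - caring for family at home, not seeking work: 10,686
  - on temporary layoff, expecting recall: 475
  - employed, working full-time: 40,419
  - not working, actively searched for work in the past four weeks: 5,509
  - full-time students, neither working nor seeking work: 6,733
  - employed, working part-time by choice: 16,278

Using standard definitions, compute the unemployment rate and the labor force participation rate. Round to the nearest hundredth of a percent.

Employed = 1,873 + 40,419 + 16,278 = 58,570 (anyone who worked, including part-time for economic reasons, counts as employed).
Unemployed = 475 + 5,509 = 5,984 (jobless and actively searching, or on temporary layoff).
Labor force = 58,570 + 5,984 = 64,554.
Not in labor force = 14,753 + 802 + 10,686 + 6,733 = 32,974 (those not working and not actively searching are outside the labor force — including those who want a job but have given up searching).
Civilian working-age population = 64,554 + 32,974 = 97,528.
Unemployment rate = 5,984 / 64,554 = 9.27%.
Labor force participation rate = 64,554 / 97,528 = 66.19%.

Unemployment rate ≈ 9.27%; labor force participation rate ≈ 66.19%.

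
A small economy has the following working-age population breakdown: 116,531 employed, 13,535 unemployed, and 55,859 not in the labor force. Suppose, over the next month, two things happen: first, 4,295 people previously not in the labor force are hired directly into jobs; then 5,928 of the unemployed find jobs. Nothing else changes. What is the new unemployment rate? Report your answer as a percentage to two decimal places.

New unemployment rate ≈ 5.66%.

Initially, labor force = 116,531 + 13,535 = 130,066, so u = 13,535/130,066 = 10.41%.
After the first change, employed and labor force both rise by 4,295; unemployed unchanged → E = 120,826, U = 13,535, labor force = 134,361.
After the second change, unemployed falls and employed rises by 5,928; labor force unchanged → E = 126,754, U = 7,607, labor force = 134,361.
New unemployment rate = 7,607 / 134,361 = 5.66%.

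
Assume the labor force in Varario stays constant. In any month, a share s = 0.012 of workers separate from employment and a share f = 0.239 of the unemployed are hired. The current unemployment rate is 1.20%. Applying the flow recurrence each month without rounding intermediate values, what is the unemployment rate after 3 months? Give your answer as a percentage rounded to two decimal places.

With a fixed labor force, u_{t+1} = u_t + s·(1−u_t) − f·u_t = u_t·(1−s−f) + s.
Here 1−s−f = 0.749 and s = 0.012.
u_1 = 0.012000 × 0.749 + 0.012 = 0.020988.
u_2 = 0.020988 × 0.749 + 0.012 = 0.027720.
u_3 = 0.027720 × 0.749 + 0.012 = 0.032762.

Unemployment rate after three months ≈ 3.28%.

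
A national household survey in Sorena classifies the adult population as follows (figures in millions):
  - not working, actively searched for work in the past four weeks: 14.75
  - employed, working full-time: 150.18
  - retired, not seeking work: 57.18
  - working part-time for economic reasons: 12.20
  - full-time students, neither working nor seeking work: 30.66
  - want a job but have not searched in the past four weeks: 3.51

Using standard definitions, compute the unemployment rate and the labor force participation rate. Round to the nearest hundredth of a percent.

Employed = 150.18 + 12.20 = 162.38 million (anyone who worked, including part-time for economic reasons, counts as employed).
Unemployed = 14.75 million.
Labor force = 162.38 + 14.75 = 177.13 million.
Not in labor force = 57.18 + 30.66 + 3.51 = 91.35 million (those not working and not actively searching are outside the labor force — including those who want a job but have given up searching).
Civilian working-age population = 177.13 + 91.35 = 268.48 million.
Unemployment rate = 14.75 / 177.13 = 8.33%.
Labor force participation rate = 177.13 / 268.48 = 65.98%.

Unemployment rate ≈ 8.33%; labor force participation rate ≈ 65.98%.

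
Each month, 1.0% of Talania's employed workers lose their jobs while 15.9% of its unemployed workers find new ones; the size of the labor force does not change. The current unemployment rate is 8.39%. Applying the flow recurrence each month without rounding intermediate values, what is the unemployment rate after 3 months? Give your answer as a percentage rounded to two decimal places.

Unemployment rate after three months ≈ 7.34%.

With a fixed labor force, u_{t+1} = u_t + s·(1−u_t) − f·u_t = u_t·(1−s−f) + s.
Here 1−s−f = 0.831 and s = 0.010.
u_1 = 0.083900 × 0.831 + 0.010 = 0.079721.
u_2 = 0.079721 × 0.831 + 0.010 = 0.076248.
u_3 = 0.076248 × 0.831 + 0.010 = 0.073362.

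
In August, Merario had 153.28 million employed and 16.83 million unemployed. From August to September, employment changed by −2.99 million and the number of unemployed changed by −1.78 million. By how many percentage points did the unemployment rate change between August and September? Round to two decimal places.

The unemployment rate changed by −0.79 percentage points.

August: labor force = 153.28 + 16.83 = 170.11; u = 16.83/170.11 = 9.89%.
September: labor force = 150.29 + 15.05 = 165.34; u = 15.05/165.34 = 9.10%.
Change = 9.10% − 9.89% = −0.79 pp.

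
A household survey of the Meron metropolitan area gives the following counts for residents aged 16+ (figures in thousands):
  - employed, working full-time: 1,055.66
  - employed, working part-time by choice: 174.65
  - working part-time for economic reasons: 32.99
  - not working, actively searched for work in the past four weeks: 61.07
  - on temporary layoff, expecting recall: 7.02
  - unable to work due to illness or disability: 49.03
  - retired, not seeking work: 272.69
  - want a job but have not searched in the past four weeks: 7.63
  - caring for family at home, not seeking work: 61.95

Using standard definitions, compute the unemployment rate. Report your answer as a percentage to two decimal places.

Employed = 1,055.66 + 174.65 + 32.99 = 1,263.30 thousand (anyone who worked, including part-time for economic reasons, counts as employed).
Unemployed = 61.07 + 7.02 = 68.09 thousand (jobless and actively searching, or on temporary layoff).
Labor force = 1,263.30 + 68.09 = 1,331.39 thousand.
Unemployment rate = 68.09 / 1,331.39 = 5.11%.

Unemployment rate ≈ 5.11%.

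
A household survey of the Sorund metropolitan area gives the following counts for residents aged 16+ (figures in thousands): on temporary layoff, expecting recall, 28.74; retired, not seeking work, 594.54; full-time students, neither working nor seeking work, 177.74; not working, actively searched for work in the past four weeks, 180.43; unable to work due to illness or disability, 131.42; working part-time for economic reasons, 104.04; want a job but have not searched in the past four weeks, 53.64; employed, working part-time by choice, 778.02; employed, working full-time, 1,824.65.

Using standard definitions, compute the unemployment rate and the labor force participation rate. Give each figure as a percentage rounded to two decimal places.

Employed = 104.04 + 778.02 + 1,824.65 = 2,706.71 thousand (anyone who worked, including part-time for economic reasons, counts as employed).
Unemployed = 28.74 + 180.43 = 209.17 thousand (jobless and actively searching, or on temporary layoff).
Labor force = 2,706.71 + 209.17 = 2,915.88 thousand.
Not in labor force = 594.54 + 177.74 + 131.42 + 53.64 = 957.34 thousand (those not working and not actively searching are outside the labor force — including those who want a job but have given up searching).
Civilian working-age population = 2,915.88 + 957.34 = 3,873.22 thousand.
Unemployment rate = 209.17 / 2,915.88 = 7.17%.
Labor force participation rate = 2,915.88 / 3,873.22 = 75.28%.

Unemployment rate ≈ 7.17%; labor force participation rate ≈ 75.28%.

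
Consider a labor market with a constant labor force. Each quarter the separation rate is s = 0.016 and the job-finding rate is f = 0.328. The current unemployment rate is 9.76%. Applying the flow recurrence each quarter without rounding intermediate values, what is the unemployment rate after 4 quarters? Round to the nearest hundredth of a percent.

Unemployment rate after four quarters ≈ 5.60%.

With a fixed labor force, u_{t+1} = u_t + s·(1−u_t) − f·u_t = u_t·(1−s−f) + s.
Here 1−s−f = 0.656 and s = 0.016.
u_1 = 0.097600 × 0.656 + 0.016 = 0.080026.
u_2 = 0.080026 × 0.656 + 0.016 = 0.068497.
u_3 = 0.068497 × 0.656 + 0.016 = 0.060934.
u_4 = 0.060934 × 0.656 + 0.016 = 0.055973.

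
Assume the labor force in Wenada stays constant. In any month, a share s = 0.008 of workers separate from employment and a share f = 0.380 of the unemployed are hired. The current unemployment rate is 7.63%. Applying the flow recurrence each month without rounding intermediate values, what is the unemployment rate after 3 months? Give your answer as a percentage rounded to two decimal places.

Unemployment rate after three months ≈ 3.34%.

With a fixed labor force, u_{t+1} = u_t + s·(1−u_t) − f·u_t = u_t·(1−s−f) + s.
Here 1−s−f = 0.612 and s = 0.008.
u_1 = 0.076300 × 0.612 + 0.008 = 0.054696.
u_2 = 0.054696 × 0.612 + 0.008 = 0.041474.
u_3 = 0.041474 × 0.612 + 0.008 = 0.033382.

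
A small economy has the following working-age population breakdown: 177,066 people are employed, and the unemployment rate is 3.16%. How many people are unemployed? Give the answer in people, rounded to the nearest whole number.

About 5,778 are unemployed.

Let U be the number unemployed. The labor force is E + U, and U/(E+U) = 0.0316.
So U = 0.0316 × 177,066 / (1 − 0.0316) = 5595.29 / 0.9684 ≈ 5,778.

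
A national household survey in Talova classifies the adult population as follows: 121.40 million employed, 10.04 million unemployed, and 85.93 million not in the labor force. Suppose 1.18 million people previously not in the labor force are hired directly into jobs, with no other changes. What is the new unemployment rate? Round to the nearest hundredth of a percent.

Initially, labor force = 121.40 + 10.04 = 131.44 million, so u = 10.04/131.44 = 7.64%.
After the change, employed and labor force both rise by 1.18; unemployed unchanged → E = 122.58, U = 10.04, labor force = 132.62 million.
New unemployment rate = 10.04 / 132.62 = 7.57%.

New unemployment rate ≈ 7.57%.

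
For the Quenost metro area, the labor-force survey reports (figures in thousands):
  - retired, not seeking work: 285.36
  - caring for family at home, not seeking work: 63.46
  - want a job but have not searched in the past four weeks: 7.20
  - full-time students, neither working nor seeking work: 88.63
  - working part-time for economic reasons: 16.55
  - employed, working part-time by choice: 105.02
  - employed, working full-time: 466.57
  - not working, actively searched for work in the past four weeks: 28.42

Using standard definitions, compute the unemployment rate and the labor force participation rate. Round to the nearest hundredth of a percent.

Employed = 16.55 + 105.02 + 466.57 = 588.14 thousand (anyone who worked, including part-time for economic reasons, counts as employed).
Unemployed = 28.42 thousand.
Labor force = 588.14 + 28.42 = 616.56 thousand.
Not in labor force = 285.36 + 63.46 + 7.20 + 88.63 = 444.65 thousand (those not working and not actively searching are outside the labor force — including those who want a job but have given up searching).
Civilian working-age population = 616.56 + 444.65 = 1,061.21 thousand.
Unemployment rate = 28.42 / 616.56 = 4.61%.
Labor force participation rate = 616.56 / 1,061.21 = 58.10%.

Unemployment rate ≈ 4.61%; labor force participation rate ≈ 58.10%.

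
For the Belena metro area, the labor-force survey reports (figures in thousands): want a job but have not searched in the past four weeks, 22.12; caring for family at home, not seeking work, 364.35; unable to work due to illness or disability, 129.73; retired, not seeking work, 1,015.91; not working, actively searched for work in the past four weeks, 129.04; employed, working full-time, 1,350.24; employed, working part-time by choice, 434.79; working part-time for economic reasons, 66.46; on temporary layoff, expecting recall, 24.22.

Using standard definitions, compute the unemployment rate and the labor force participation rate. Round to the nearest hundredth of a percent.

Unemployment rate ≈ 7.64%; labor force participation rate ≈ 56.68%.

Employed = 1,350.24 + 434.79 + 66.46 = 1,851.49 thousand (anyone who worked, including part-time for economic reasons, counts as employed).
Unemployed = 129.04 + 24.22 = 153.26 thousand (jobless and actively searching, or on temporary layoff).
Labor force = 1,851.49 + 153.26 = 2,004.75 thousand.
Not in labor force = 22.12 + 364.35 + 129.73 + 1,015.91 = 1,532.11 thousand (those not working and not actively searching are outside the labor force — including those who want a job but have given up searching).
Civilian working-age population = 2,004.75 + 1,532.11 = 3,536.86 thousand.
Unemployment rate = 153.26 / 2,004.75 = 7.64%.
Labor force participation rate = 2,004.75 / 3,536.86 = 56.68%.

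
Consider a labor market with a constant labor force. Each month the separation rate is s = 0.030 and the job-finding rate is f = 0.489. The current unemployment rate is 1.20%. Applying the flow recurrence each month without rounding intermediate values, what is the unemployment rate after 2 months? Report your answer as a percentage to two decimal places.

Unemployment rate after two months ≈ 4.72%.

With a fixed labor force, u_{t+1} = u_t + s·(1−u_t) − f·u_t = u_t·(1−s−f) + s.
Here 1−s−f = 0.481 and s = 0.030.
u_1 = 0.012000 × 0.481 + 0.030 = 0.035772.
u_2 = 0.035772 × 0.481 + 0.030 = 0.047206.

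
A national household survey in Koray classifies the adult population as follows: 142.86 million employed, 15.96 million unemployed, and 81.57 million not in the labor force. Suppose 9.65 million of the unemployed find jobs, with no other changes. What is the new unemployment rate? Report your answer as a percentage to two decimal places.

New unemployment rate ≈ 3.97%.

Initially, labor force = 142.86 + 15.96 = 158.82 million, so u = 15.96/158.82 = 10.05%.
After the change, unemployed falls and employed rises by 9.65; labor force unchanged → E = 152.51, U = 6.31, labor force = 158.82 million.
New unemployment rate = 6.31 / 158.82 = 3.97%.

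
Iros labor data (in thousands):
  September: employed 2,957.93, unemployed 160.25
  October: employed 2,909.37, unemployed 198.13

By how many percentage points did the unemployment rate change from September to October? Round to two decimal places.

September: labor force = 2,957.93 + 160.25 = 3,118.18; u = 160.25/3,118.18 = 5.14%.
October: labor force = 2,909.37 + 198.13 = 3,107.50; u = 198.13/3,107.50 = 6.38%.
Change = 6.38% − 5.14% = +1.24 pp.

The unemployment rate changed by +1.24 percentage points.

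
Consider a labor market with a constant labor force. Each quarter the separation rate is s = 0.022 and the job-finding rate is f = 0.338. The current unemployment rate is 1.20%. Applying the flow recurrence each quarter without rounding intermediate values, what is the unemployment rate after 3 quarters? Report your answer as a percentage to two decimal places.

With a fixed labor force, u_{t+1} = u_t + s·(1−u_t) − f·u_t = u_t·(1−s−f) + s.
Here 1−s−f = 0.640 and s = 0.022.
u_1 = 0.012000 × 0.640 + 0.022 = 0.029680.
u_2 = 0.029680 × 0.640 + 0.022 = 0.040995.
u_3 = 0.040995 × 0.640 + 0.022 = 0.048237.

Unemployment rate after three quarters ≈ 4.82%.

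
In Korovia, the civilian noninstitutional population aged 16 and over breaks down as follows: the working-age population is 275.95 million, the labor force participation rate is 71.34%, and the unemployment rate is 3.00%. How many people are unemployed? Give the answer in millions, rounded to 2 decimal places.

Labor force = 0.7134 × 275.95 = 196.86 million.
Unemployed = 0.0300 × 196.86 ≈ 5.91 million.

About 5.91 million are unemployed.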